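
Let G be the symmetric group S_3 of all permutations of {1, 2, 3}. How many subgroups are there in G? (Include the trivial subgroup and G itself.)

6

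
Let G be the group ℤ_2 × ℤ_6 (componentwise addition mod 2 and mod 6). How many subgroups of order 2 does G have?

3

|G| = 12 and 2 | 12, so subgroups of order 2 are possible by Lagrange.
The subgroups of order 2 are: {(0,0), (0,3)}; {(0,0), (1,0)}; {(0,0), (1,3)}.
So G has 3 subgroups of order 2.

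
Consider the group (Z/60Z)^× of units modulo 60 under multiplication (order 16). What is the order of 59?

Compute successive powers of 59 mod 60: 59, 1; 59^2 ≡ 1 (mod 60).
So |⟨59⟩| = 2.

2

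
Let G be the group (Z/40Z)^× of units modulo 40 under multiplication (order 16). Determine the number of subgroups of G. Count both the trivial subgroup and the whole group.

27

|G| = 16, so by Lagrange every subgroup order divides 16. Divisors: 1, 2, 4, 8, 16.
Subgroups by order — order 1: 1; order 2: 7; order 4: 11; order 8: 7; order 16: 1.
Total: 1 + 7 + 11 + 7 + 1 = 27.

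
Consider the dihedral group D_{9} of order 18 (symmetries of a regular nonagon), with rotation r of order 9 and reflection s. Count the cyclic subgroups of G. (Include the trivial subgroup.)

Each element a generates a cyclic subgroup ⟨a⟩; distinct elements may generate the same one (a cyclic group of order d has φ(d) generators).
Cyclic subgroups by order — order 1: 1; order 2: 9; order 3: 1; order 9: 1.
Total: 12.

12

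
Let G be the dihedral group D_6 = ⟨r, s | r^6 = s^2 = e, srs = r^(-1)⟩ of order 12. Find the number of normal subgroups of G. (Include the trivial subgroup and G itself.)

7

G has 16 subgroups. Checking conjugation-invariance by order — order 1: 1/1 normal; order 2: 1/7 normal; order 3: 1/1 normal; order 4: 0/3 normal; order 6: 3/3 normal; order 12: 1/1 normal.
Total normal subgroups: 7.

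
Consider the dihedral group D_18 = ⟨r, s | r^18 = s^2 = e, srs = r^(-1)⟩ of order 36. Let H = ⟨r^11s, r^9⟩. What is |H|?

4

|⟨r^11s⟩| = 2 and |⟨r^9⟩| = 2, so |H| is a multiple of lcm(2, 2) = 2 and divides |G| = 36.
Closing under the operation: H = {e, r^9, r^2s, r^11s}, so |H| = 4.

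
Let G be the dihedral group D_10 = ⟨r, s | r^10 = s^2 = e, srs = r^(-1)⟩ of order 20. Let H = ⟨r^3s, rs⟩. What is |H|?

10

|⟨r^3s⟩| = 2 and |⟨rs⟩| = 2, so |H| is a multiple of lcm(2, 2) = 2 and divides |G| = 20.
Closing under the operation: H = {e, r^2, r^4, r^6, r^8, rs, r^3s, r^5s, r^7s, r^9s}, so |H| = 10.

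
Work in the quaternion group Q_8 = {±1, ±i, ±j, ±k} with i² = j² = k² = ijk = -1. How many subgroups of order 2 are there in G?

|G| = 8 and 2 | 8, so subgroups of order 2 are possible by Lagrange.
The subgroups of order 2 are: {1, -1}.
So G has 1 subgroup of order 2.

1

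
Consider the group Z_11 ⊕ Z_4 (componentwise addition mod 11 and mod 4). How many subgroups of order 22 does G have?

|G| = 44 and 22 | 44, so subgroups of order 22 are possible by Lagrange.
The subgroups of order 22 are: {(0,0), (0,2), (1,0), (1,2), (2,0), (2,2), (3,0), (3,2), (4,0), (4,2), (5,0), (5,2), (6,0), (6,2), (7,0), (7,2), (8,0), (8,2), (9,0), (9,2), (10,0), (10,2)}.
So G has 1 subgroup of order 22.

1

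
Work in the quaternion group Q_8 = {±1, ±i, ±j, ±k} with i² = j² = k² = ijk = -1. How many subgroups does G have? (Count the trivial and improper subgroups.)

|G| = 8, so by Lagrange every subgroup order divides 8. Divisors: 1, 2, 4, 8.
Subgroups by order — order 1: 1; order 2: 1; order 4: 3; order 8: 1.
Total: 1 + 1 + 3 + 1 = 6.

6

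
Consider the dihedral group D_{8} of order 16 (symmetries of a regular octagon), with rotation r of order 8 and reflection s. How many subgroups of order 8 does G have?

3

|G| = 16 and 8 | 16, so subgroups of order 8 are possible by Lagrange.
The subgroups of order 8 are: {e, r, r^2, r^3, r^4, r^5, r^6, r^7}; {e, r^2, r^4, r^6, s, r^2s, r^4s, r^6s}; {e, r^2, r^4, r^6, rs, r^3s, r^5s, r^7s}.
So G has 3 subgroups of order 8.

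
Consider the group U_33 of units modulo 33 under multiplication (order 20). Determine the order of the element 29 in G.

Compute successive powers of 29 mod 33: 29, 16, 2, 25, 32, 4, 17, 31, …; 29^10 ≡ 1 (mod 33).
So |⟨29⟩| = 10.

10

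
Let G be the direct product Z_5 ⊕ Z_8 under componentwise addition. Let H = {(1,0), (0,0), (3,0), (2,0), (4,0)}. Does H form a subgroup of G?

|H| = 5 divides |G| = 40, consistent with Lagrange.
H contains the identity, every element's inverse is in H, and H is closed under +: it is a subgroup.
In fact H = ⟨(4,0)⟩.

Yes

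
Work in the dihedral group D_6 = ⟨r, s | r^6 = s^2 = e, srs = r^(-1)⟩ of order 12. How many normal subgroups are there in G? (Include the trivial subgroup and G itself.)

7

G has 16 subgroups. Checking conjugation-invariance by order — order 1: 1/1 normal; order 2: 1/7 normal; order 3: 1/1 normal; order 4: 0/3 normal; order 6: 3/3 normal; order 12: 1/1 normal.
Total normal subgroups: 7.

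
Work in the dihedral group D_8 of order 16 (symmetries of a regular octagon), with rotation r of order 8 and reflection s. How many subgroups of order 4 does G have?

|G| = 16 and 4 | 16, so subgroups of order 4 are possible by Lagrange.
The subgroups of order 4 are: {e, r^2, r^4, r^6}; {e, r^4, r^2s, r^6s}; {e, r^4, r^3s, r^7s}; {e, r^4, s, r^4s}; … (5 in all).
So G has 5 subgroups of order 4.

5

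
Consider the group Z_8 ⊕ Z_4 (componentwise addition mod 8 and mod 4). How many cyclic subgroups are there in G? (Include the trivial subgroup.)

A cyclic subgroup of order d is generated by each of its φ(d) elements of order d, so the cyclic subgroups of order d number (#elements of order d)/φ(d).
Cyclic subgroups by order — order 1: 1; order 2: 3; order 4: 6; order 8: 4.
Total: 14.

14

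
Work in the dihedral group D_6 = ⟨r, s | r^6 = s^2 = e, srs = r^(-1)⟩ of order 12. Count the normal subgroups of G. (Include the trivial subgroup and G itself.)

7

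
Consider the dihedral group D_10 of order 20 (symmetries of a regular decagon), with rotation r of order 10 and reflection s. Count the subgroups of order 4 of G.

|G| = 20 and 4 | 20, so subgroups of order 4 are possible by Lagrange.
The subgroups of order 4 are: {e, r^5, r^2s, r^7s}; {e, r^5, r^3s, r^8s}; {e, r^5, r^4s, r^9s}; {e, r^5, s, r^5s}; … (5 in all).
So G has 5 subgroups of order 4.

5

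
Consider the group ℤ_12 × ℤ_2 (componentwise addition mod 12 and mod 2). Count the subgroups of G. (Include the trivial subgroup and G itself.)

16

|G| = 24, so by Lagrange every subgroup order divides 24. Divisors: 1, 2, 3, 4, 6, 8, 12, 24.
Subgroups by order — order 1: 1; order 2: 3; order 3: 1; order 4: 3; order 6: 3; order 8: 1; order 12: 3; order 24: 1.
Total: 1 + 3 + 1 + 3 + 3 + 1 + 3 + 1 = 16.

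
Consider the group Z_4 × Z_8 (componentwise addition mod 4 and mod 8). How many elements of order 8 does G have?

An element (a,b) has order lcm(ord(a), ord(b)); count pairs with lcm equal to 8.
Enumerating gives 16 such elements.

16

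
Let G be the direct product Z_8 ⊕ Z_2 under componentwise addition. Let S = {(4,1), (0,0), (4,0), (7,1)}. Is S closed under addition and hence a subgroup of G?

(7,1) ∈ S but its inverse (1,1) ∉ S, so S is not a subgroup.

No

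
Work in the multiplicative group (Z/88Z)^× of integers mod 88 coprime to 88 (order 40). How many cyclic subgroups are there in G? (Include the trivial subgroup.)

Each element a generates a cyclic subgroup ⟨a⟩; distinct elements may generate the same one (a cyclic group of order d has φ(d) generators).
Cyclic subgroups by order — order 1: 1; order 2: 7; order 5: 1; order 10: 7.
Total: 16.

16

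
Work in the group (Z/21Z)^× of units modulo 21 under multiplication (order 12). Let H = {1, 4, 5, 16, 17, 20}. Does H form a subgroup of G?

|H| = 6 divides |G| = 12, consistent with Lagrange.
H contains the identity, every element's inverse is in H, and H is closed under ·: it is a subgroup.
In fact H = ⟨17⟩.

Yes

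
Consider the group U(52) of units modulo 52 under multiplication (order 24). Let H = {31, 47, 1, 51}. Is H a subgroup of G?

Closure fails: 47 · 47 = 25 ∉ H. So H is not a subgroup.

No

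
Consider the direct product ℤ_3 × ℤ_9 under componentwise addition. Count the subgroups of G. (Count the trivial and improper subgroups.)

10

|G| = 27, so by Lagrange every subgroup order divides 27. Divisors: 1, 3, 9, 27.
Subgroups by order — order 1: 1; order 3: 4; order 9: 4; order 27: 1.
Total: 1 + 4 + 4 + 1 = 10.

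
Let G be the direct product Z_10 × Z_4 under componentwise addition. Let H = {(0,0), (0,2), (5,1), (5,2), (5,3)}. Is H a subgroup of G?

No

Closure fails: (0,2) + (5,2) = (5,0) ∉ H. So H is not a subgroup.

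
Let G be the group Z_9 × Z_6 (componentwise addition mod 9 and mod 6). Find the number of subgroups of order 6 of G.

4

|G| = 54 and 6 | 54, so subgroups of order 6 are possible by Lagrange.
The subgroups of order 6 are: {(0,0), (0,1), (0,2), (0,3), (0,4), (0,5)}; {(0,0), (0,3), (3,0), (3,3), (6,0), (6,3)}; {(0,0), (0,3), (3,1), (3,4), (6,2), (6,5)}; {(0,0), (0,3), (3,2), (3,5), (6,1), (6,4)}.
So G has 4 subgroups of order 6.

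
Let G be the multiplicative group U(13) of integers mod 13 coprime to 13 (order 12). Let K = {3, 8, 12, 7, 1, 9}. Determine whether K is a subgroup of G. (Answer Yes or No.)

7 ∈ K but its inverse 2 ∉ K, so K is not a subgroup.

No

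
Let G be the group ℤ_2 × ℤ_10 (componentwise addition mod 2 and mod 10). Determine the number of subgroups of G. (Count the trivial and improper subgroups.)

|G| = 20, so by Lagrange every subgroup order divides 20. Divisors: 1, 2, 4, 5, 10, 20.
Subgroups by order — order 1: 1; order 2: 3; order 4: 1; order 5: 1; order 10: 3; order 20: 1.
Total: 1 + 3 + 1 + 1 + 3 + 1 = 10.

10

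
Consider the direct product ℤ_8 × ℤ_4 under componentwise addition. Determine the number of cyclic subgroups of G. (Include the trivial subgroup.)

A cyclic subgroup of order d is generated by each of its φ(d) elements of order d, so the cyclic subgroups of order d number (#elements of order d)/φ(d).
Cyclic subgroups by order — order 1: 1; order 2: 3; order 4: 6; order 8: 4.
Total: 14.

14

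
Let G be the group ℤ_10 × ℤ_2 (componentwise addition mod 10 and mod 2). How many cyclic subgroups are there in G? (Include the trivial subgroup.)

8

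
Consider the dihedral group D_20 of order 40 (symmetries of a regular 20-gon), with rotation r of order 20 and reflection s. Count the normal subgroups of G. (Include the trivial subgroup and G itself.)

G has 48 subgroups. Checking conjugation-invariance by order — order 1: 1/1 normal; order 2: 1/21 normal; order 4: 1/11 normal; order 5: 1/1 normal; order 8: 0/5 normal; order 10: 1/5 normal; order 20: 3/3 normal; order 40: 1/1 normal.
Total normal subgroups: 9.

9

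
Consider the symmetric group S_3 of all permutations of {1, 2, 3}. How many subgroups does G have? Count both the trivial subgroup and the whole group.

|G| = 6, so by Lagrange every subgroup order divides 6. Divisors: 1, 2, 3, 6.
Subgroups by order — order 1: 1; order 2: 3; order 3: 1; order 6: 1.
Total: 1 + 3 + 1 + 1 = 6.

6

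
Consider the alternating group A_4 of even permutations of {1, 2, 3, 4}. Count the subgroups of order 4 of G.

|G| = 12 and 4 | 12, so subgroups of order 4 are possible by Lagrange.
The subgroups of order 4 are: {e, (1 2)(3 4), (1 3)(2 4), (1 4)(2 3)}.
So G has 1 subgroup of order 4.

1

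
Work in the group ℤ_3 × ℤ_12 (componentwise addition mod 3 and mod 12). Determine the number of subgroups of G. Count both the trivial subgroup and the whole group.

18

|G| = 36, so by Lagrange every subgroup order divides 36. Divisors: 1, 2, 3, 4, 6, 9, 12, 18, 36.
Subgroups by order — order 1: 1; order 2: 1; order 3: 4; order 4: 1; order 6: 4; order 9: 1; order 12: 4; order 18: 1; order 36: 1.
Total: 1 + 1 + 4 + 1 + 4 + 1 + 4 + 1 + 1 = 18.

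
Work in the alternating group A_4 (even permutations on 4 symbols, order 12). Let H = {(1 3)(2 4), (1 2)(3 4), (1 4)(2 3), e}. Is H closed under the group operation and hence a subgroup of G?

|H| = 4 divides |G| = 12, consistent with Lagrange.
H contains the identity, every element's inverse is in H, and H is closed under ∘: it is a subgroup.

Yes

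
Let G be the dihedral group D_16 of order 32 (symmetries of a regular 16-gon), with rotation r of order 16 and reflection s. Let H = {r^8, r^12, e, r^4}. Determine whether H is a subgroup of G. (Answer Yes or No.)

Yes

|H| = 4 divides |G| = 32, consistent with Lagrange.
H contains the identity, every element's inverse is in H, and H is closed under ·: it is a subgroup.
In fact H = ⟨r^12⟩.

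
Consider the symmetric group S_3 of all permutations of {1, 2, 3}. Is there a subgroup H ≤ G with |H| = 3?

3 | 6. A subgroup of order 3 is {e, (1 2 3), (1 3 2)}.

Yes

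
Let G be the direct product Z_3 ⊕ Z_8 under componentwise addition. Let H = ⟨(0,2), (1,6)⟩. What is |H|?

|⟨(0,2)⟩| = 4 and |⟨(1,6)⟩| = 12, so |H| is a multiple of lcm(4, 12) = 12 and divides |G| = 24.
Closing under the operation: H = {(0,0), (0,2), (0,4), (0,6), (1,0), (1,2), (1,4), (1,6), (2,0), (2,2), (2,4), (2,6)}, so |H| = 12.

12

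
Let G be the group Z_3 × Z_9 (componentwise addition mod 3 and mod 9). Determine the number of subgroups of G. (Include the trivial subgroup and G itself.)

10

|G| = 27, so by Lagrange every subgroup order divides 27. Divisors: 1, 3, 9, 27.
Subgroups by order — order 1: 1; order 3: 4; order 9: 4; order 27: 1.
Total: 1 + 4 + 4 + 1 = 10.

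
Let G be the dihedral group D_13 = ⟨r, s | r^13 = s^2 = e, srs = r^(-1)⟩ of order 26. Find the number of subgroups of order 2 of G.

|G| = 26 and 2 | 26, so subgroups of order 2 are possible by Lagrange.
The subgroups of order 2 are: {e, r^10s}; {e, r^11s}; {e, r^12s}; {e, r^2s}; … (13 in all).
So G has 13 subgroups of order 2.

13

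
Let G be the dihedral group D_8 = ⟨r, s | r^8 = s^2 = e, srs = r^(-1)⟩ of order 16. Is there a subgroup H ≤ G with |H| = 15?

15 does not divide |G| = 16, so by Lagrange no subgroup of order 15 exists.

No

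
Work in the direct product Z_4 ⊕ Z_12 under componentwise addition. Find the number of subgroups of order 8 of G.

|G| = 48 and 8 | 48, so subgroups of order 8 are possible by Lagrange.
The subgroups of order 8 are: {(0,0), (0,3), (0,6), (0,9), (2,0), (2,3), (2,6), (2,9)}; {(0,0), (0,6), (1,0), (1,6), (2,0), (2,6), (3,0), (3,6)}; {(0,0), (0,6), (1,3), (1,9), (2,0), (2,6), (3,3), (3,9)}.
So G has 3 subgroups of order 8.

3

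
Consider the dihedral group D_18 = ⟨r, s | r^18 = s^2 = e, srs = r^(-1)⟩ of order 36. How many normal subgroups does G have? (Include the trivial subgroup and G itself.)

G has 45 subgroups. Checking conjugation-invariance by order — order 1: 1/1 normal; order 2: 1/19 normal; order 3: 1/1 normal; order 4: 0/9 normal; order 6: 1/7 normal; order 9: 1/1 normal; order 12: 0/3 normal; order 18: 3/3 normal; order 36: 1/1 normal.
Total normal subgroups: 9.

9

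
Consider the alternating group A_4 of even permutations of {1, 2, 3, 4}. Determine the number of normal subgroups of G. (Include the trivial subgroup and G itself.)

3

G has 10 subgroups. Checking conjugation-invariance by order — order 1: 1/1 normal; order 2: 0/3 normal; order 3: 0/4 normal; order 4: 1/1 normal; order 12: 1/1 normal.
Total normal subgroups: 3.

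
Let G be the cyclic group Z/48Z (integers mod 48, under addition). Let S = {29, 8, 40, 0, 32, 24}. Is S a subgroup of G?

32 ∈ S but its inverse 16 ∉ S, so S is not a subgroup.

No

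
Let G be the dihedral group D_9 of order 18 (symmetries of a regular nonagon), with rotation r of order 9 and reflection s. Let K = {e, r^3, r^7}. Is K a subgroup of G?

r^7 ∈ K but its inverse r^2 ∉ K, so K is not a subgroup.

No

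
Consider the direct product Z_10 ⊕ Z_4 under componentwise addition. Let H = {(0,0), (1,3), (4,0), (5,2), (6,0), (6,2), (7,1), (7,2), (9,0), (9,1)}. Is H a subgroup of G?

(9,0) ∈ H but its inverse (1,0) ∉ H, so H is not a subgroup.

No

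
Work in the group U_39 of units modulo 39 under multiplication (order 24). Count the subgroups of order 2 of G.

3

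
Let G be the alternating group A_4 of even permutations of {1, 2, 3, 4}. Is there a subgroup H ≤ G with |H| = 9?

9 does not divide |G| = 12, so by Lagrange no subgroup of order 9 exists.

No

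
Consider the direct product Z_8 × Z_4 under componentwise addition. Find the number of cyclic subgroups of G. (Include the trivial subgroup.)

Each element a generates a cyclic subgroup ⟨a⟩; distinct elements may generate the same one (a cyclic group of order d has φ(d) generators).
Cyclic subgroups by order — order 1: 1; order 2: 3; order 4: 6; order 8: 4.
Total: 14.

14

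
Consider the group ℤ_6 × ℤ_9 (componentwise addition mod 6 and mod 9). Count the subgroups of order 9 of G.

|G| = 54 and 9 | 54, so subgroups of order 9 are possible by Lagrange.
The subgroups of order 9 are: {(0,0), (0,1), (0,2), (0,3), (0,4), (0,5), (0,6), (0,7), (0,8)}; {(0,0), (0,3), (0,6), (2,0), (2,3), (2,6), (4,0), (4,3), (4,6)}; {(0,0), (0,3), (0,6), (2,1), (2,4), (2,7), (4,2), (4,5), (4,8)}; {(0,0), (0,3), (0,6), (2,2), (2,5), (2,8), (4,1), (4,4), (4,7)}.
So G has 4 subgroups of order 9.

4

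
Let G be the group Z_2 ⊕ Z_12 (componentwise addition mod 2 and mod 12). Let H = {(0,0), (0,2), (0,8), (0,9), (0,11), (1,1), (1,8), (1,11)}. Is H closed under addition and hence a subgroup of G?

No

(0,2) ∈ H but its inverse (0,10) ∉ H, so H is not a subgroup.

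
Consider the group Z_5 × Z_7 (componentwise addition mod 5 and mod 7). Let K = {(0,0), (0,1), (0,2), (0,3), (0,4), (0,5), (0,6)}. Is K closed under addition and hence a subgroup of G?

Yes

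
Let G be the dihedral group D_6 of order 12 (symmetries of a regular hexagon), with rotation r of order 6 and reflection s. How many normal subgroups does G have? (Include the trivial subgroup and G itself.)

G has 16 subgroups. Checking conjugation-invariance by order — order 1: 1/1 normal; order 2: 1/7 normal; order 3: 1/1 normal; order 4: 0/3 normal; order 6: 3/3 normal; order 12: 1/1 normal.
Total normal subgroups: 7.

7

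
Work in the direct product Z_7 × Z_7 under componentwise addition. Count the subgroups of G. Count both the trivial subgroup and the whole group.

10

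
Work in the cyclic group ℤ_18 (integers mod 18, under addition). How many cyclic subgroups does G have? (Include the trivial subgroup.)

6

Group the elements of G by the cyclic subgroup they generate; each cyclic subgroup of order d accounts for φ(d) elements.
Cyclic subgroups by order — order 1: 1; order 2: 1; order 3: 1; order 6: 1; order 9: 1; order 18: 1.
Total: 6.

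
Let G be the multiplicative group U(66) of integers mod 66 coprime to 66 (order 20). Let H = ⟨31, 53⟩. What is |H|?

|⟨31⟩| = 5 and |⟨53⟩| = 10, so |H| is a multiple of lcm(5, 10) = 10 and divides |G| = 20.
Closing under the operation: H = {1, 5, 23, 25, 31, 37, 47, 49, 53, 59}, so |H| = 10.

10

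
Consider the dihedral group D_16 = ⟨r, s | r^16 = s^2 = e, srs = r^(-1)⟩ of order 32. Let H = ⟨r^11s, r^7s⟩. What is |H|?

|⟨r^11s⟩| = 2 and |⟨r^7s⟩| = 2, so |H| is a multiple of lcm(2, 2) = 2 and divides |G| = 32.
Closing under the operation: H = {e, r^4, r^8, r^12, r^3s, r^7s, r^11s, r^15s}, so |H| = 8.

8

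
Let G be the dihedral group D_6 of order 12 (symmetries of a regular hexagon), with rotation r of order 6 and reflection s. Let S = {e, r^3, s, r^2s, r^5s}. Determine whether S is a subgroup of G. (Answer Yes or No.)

No

|S| = 5 does not divide |G| = 12, so by Lagrange S is not a subgroup.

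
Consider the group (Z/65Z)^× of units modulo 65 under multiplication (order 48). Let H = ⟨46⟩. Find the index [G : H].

4

|⟨46⟩| = 12 and |G| = 48.
By Lagrange, [G : H] = |G|/|H| = 48/12 = 4.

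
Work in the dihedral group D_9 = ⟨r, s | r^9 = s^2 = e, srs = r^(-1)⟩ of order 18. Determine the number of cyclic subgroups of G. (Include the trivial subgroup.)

Each element a generates a cyclic subgroup ⟨a⟩; distinct elements may generate the same one (a cyclic group of order d has φ(d) generators).
Cyclic subgroups by order — order 1: 1; order 2: 9; order 3: 1; order 9: 1.
Total: 12.

12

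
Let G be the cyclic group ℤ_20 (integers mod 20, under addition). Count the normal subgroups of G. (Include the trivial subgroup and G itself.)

G is abelian, so every subgroup is normal.
G has 6 subgroups in total, hence 6 normal subgroups.

6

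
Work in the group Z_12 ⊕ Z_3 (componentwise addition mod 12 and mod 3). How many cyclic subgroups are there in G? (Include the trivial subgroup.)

Group the elements of G by the cyclic subgroup they generate; each cyclic subgroup of order d accounts for φ(d) elements.
Cyclic subgroups by order — order 1: 1; order 2: 1; order 3: 4; order 4: 1; order 6: 4; order 12: 4.
Total: 15.

15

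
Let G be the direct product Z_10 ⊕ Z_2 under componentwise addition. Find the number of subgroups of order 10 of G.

3

|G| = 20 and 10 | 20, so subgroups of order 10 are possible by Lagrange.
The subgroups of order 10 are: {(0,0), (0,1), (2,0), (2,1), (4,0), (4,1), (6,0), (6,1), (8,0), (8,1)}; {(0,0), (1,0), (2,0), (3,0), (4,0), (5,0), (6,0), (7,0), (8,0), (9,0)}; {(0,0), (1,1), (2,0), (3,1), (4,0), (5,1), (6,0), (7,1), (8,0), (9,1)}.
So G has 3 subgroups of order 10.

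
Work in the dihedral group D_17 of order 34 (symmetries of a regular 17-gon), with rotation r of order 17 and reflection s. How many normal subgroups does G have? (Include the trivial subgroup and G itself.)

3

G has 20 subgroups. Checking conjugation-invariance by order — order 1: 1/1 normal; order 2: 0/17 normal; order 17: 1/1 normal; order 34: 1/1 normal.
Total normal subgroups: 3.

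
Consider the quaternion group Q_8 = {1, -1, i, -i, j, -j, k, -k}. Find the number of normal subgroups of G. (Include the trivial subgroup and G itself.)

6

G has 6 subgroups. Checking conjugation-invariance by order — order 1: 1/1 normal; order 2: 1/1 normal; order 4: 3/3 normal; order 8: 1/1 normal.
Total normal subgroups: 6.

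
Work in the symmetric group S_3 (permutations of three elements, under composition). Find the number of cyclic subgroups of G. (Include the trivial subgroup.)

5

Group the elements of G by the cyclic subgroup they generate; each cyclic subgroup of order d accounts for φ(d) elements.
Cyclic subgroups by order — order 1: 1; order 2: 3; order 3: 1.
Total: 5.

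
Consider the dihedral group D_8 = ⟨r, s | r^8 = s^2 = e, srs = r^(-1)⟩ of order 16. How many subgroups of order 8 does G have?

|G| = 16 and 8 | 16, so subgroups of order 8 are possible by Lagrange.
The subgroups of order 8 are: {e, r, r^2, r^3, r^4, r^5, r^6, r^7}; {e, r^2, r^4, r^6, s, r^2s, r^4s, r^6s}; {e, r^2, r^4, r^6, rs, r^3s, r^5s, r^7s}.
So G has 3 subgroups of order 8.

3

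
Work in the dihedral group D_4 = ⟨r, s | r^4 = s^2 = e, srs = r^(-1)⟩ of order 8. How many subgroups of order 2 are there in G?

5

|G| = 8 and 2 | 8, so subgroups of order 2 are possible by Lagrange.
The subgroups of order 2 are: {e, r^2}; {e, r^2s}; {e, r^3s}; {e, rs}; … (5 in all).
So G has 5 subgroups of order 2.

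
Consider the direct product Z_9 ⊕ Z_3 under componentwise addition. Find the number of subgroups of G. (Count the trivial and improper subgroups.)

|G| = 27, so by Lagrange every subgroup order divides 27. Divisors: 1, 3, 9, 27.
Subgroups by order — order 1: 1; order 3: 4; order 9: 4; order 27: 1.
Total: 1 + 4 + 4 + 1 = 10.

10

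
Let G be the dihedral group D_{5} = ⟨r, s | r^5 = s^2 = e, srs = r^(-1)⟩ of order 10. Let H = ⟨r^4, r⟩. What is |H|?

5

|⟨r^4⟩| = 5 and |⟨r⟩| = 5, so |H| is a multiple of lcm(5, 5) = 5 and divides |G| = 10.
Closing under the operation: H = {e, r, r^2, r^3, r^4}, so |H| = 5.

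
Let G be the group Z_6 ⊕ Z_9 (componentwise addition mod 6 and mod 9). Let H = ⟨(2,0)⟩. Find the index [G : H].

18

|⟨(2,0)⟩| = 3 and |G| = 54.
By Lagrange, [G : H] = |G|/|H| = 54/3 = 18.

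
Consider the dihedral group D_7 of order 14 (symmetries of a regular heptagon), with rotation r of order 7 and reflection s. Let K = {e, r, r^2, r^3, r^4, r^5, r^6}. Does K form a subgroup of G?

|K| = 7 divides |G| = 14, consistent with Lagrange.
K contains the identity, every element's inverse is in K, and K is closed under ·: it is a subgroup.
In fact K = ⟨r^4⟩.

Yes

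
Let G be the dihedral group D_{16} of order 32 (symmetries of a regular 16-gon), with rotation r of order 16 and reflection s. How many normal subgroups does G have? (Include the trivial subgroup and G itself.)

G has 36 subgroups. Checking conjugation-invariance by order — order 1: 1/1 normal; order 2: 1/17 normal; order 4: 1/9 normal; order 8: 1/5 normal; order 16: 3/3 normal; order 32: 1/1 normal.
Total normal subgroups: 8.

8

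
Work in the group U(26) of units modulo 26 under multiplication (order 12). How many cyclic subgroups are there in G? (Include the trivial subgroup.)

6

Each element a generates a cyclic subgroup ⟨a⟩; distinct elements may generate the same one (a cyclic group of order d has φ(d) generators).
Cyclic subgroups by order — order 1: 1; order 2: 1; order 3: 1; order 4: 1; order 6: 1; order 12: 1.
Total: 6.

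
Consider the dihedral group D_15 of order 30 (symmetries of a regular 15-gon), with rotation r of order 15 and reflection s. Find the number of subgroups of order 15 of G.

1

|G| = 30 and 15 | 30, so subgroups of order 15 are possible by Lagrange.
The subgroups of order 15 are: {e, r, r^2, r^3, r^4, r^5, r^6, r^7, r^8, r^9, r^10, r^11, r^12, r^13, r^14}.
So G has 1 subgroup of order 15.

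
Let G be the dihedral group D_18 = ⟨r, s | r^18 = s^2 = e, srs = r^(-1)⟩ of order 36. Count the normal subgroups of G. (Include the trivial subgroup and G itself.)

9

G has 45 subgroups. Checking conjugation-invariance by order — order 1: 1/1 normal; order 2: 1/19 normal; order 3: 1/1 normal; order 4: 0/9 normal; order 6: 1/7 normal; order 9: 1/1 normal; order 12: 0/3 normal; order 18: 3/3 normal; order 36: 1/1 normal.
Total normal subgroups: 9.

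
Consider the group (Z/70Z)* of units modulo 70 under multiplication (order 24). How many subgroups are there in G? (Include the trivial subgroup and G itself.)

16

|G| = 24, so by Lagrange every subgroup order divides 24. Divisors: 1, 2, 3, 4, 6, 8, 12, 24.
Subgroups by order — order 1: 1; order 2: 3; order 3: 1; order 4: 3; order 6: 3; order 8: 1; order 12: 3; order 24: 1.
Total: 1 + 3 + 1 + 3 + 3 + 1 + 3 + 1 = 16.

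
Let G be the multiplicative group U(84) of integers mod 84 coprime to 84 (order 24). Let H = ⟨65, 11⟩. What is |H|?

|⟨65⟩| = 6 and |⟨11⟩| = 6, so |H| is a multiple of lcm(6, 6) = 6 and divides |G| = 24.
Closing under the operation: H = {1, 11, 23, 25, 29, 37, 43, 53, 65, 67, 71, 79}, so |H| = 12.

12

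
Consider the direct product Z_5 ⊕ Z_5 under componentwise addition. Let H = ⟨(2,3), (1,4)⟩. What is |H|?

|⟨(2,3)⟩| = 5 and |⟨(1,4)⟩| = 5, so |H| is a multiple of lcm(5, 5) = 5 and divides |G| = 25.
Closing under the operation: H = {(0,0), (1,4), (2,3), (3,2), (4,1)}, so |H| = 5.

5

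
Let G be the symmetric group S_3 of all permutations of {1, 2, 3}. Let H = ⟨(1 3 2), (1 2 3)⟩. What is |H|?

|⟨(1 3 2)⟩| = 3 and |⟨(1 2 3)⟩| = 3, so |H| is a multiple of lcm(3, 3) = 3 and divides |G| = 6.
Closing under the operation: H = {e, (1 2 3), (1 3 2)}, so |H| = 3.

3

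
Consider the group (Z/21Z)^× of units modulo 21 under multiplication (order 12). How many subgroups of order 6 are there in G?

|G| = 12 and 6 | 12, so subgroups of order 6 are possible by Lagrange.
The subgroups of order 6 are: {1, 4, 10, 13, 16, 19}; {1, 2, 4, 8, 11, 16}; {1, 4, 5, 16, 17, 20}.
So G has 3 subgroups of order 6.

3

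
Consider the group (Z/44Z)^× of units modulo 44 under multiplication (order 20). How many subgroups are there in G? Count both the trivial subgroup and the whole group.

10

|G| = 20, so by Lagrange every subgroup order divides 20. Divisors: 1, 2, 4, 5, 10, 20.
Subgroups by order — order 1: 1; order 2: 3; order 4: 1; order 5: 1; order 10: 3; order 20: 1.
Total: 1 + 3 + 1 + 1 + 3 + 1 = 10.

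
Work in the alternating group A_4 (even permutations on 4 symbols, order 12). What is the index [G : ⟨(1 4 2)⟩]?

|⟨(1 4 2)⟩| = 3 and |G| = 12.
By Lagrange, [G : H] = |G|/|H| = 12/3 = 4.

4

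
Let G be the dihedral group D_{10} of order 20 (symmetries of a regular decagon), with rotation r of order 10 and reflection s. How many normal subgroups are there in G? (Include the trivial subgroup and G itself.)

G has 22 subgroups. Checking conjugation-invariance by order — order 1: 1/1 normal; order 2: 1/11 normal; order 4: 0/5 normal; order 5: 1/1 normal; order 10: 3/3 normal; order 20: 1/1 normal.
Total normal subgroups: 7.

7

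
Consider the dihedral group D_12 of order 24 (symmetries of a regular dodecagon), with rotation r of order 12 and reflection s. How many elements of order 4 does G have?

2

The elements of order 4 are: r^3, r^9.
That's 2.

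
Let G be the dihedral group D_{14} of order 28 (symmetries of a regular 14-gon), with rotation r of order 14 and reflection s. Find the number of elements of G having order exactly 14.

6

The elements of order 14 are: r, r^3, r^5, r^9, r^11, r^13.
That's 6.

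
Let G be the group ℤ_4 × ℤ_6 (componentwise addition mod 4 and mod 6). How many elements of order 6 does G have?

6

An element (a,b) has order lcm(ord(a), ord(b)); count pairs with lcm equal to 6.
Enumerating gives 6 such elements.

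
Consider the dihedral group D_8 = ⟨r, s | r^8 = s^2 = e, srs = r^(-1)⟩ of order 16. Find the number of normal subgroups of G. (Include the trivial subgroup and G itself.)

G has 19 subgroups. Checking conjugation-invariance by order — order 1: 1/1 normal; order 2: 1/9 normal; order 4: 1/5 normal; order 8: 3/3 normal; order 16: 1/1 normal.
Total normal subgroups: 7.

7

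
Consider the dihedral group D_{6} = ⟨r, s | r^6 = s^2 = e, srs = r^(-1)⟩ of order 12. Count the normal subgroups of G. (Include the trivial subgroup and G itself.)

7

G has 16 subgroups. Checking conjugation-invariance by order — order 1: 1/1 normal; order 2: 1/7 normal; order 3: 1/1 normal; order 4: 0/3 normal; order 6: 3/3 normal; order 12: 1/1 normal.
Total normal subgroups: 7.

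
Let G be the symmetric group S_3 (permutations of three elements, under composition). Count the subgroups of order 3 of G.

|G| = 6 and 3 | 6, so subgroups of order 3 are possible by Lagrange.
The subgroups of order 3 are: {e, (1 2 3), (1 3 2)}.
So G has 1 subgroup of order 3.

1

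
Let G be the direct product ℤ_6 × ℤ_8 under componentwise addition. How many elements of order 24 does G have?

16

An element (a,b) has order lcm(ord(a), ord(b)); count pairs with lcm equal to 24.
Enumerating gives 16 such elements.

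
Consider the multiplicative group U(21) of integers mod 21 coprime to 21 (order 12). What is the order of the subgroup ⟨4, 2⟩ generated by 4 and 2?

6

|⟨4⟩| = 3 and |⟨2⟩| = 6, so |H| is a multiple of lcm(3, 6) = 6 and divides |G| = 12.
Closing under the operation: H = {1, 2, 4, 8, 11, 16}, so |H| = 6.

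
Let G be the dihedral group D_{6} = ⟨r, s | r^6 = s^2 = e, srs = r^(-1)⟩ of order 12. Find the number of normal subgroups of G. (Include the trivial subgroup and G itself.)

G has 16 subgroups. Checking conjugation-invariance by order — order 1: 1/1 normal; order 2: 1/7 normal; order 3: 1/1 normal; order 4: 0/3 normal; order 6: 3/3 normal; order 12: 1/1 normal.
Total normal subgroups: 7.

7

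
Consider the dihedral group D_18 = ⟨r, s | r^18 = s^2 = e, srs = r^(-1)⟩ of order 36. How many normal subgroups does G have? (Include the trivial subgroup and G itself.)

9

G has 45 subgroups. Checking conjugation-invariance by order — order 1: 1/1 normal; order 2: 1/19 normal; order 3: 1/1 normal; order 4: 0/9 normal; order 6: 1/7 normal; order 9: 1/1 normal; order 12: 0/3 normal; order 18: 3/3 normal; order 36: 1/1 normal.
Total normal subgroups: 9.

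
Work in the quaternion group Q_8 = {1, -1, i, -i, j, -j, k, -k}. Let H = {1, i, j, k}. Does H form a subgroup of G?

No

j ∈ H but its inverse -j ∉ H, so H is not a subgroup.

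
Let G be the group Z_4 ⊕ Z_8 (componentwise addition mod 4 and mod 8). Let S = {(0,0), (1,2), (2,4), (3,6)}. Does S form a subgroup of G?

|S| = 4 divides |G| = 32, consistent with Lagrange.
S contains the identity, every element's inverse is in S, and S is closed under +: it is a subgroup.
In fact S = ⟨(1,2)⟩.

Yes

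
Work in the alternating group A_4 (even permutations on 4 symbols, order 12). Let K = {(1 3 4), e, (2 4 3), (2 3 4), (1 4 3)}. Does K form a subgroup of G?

No

|K| = 5 does not divide |G| = 12, so by Lagrange K is not a subgroup.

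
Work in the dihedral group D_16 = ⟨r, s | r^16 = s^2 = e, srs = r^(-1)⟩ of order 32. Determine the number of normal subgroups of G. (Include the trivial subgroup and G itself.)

G has 36 subgroups. Checking conjugation-invariance by order — order 1: 1/1 normal; order 2: 1/17 normal; order 4: 1/9 normal; order 8: 1/5 normal; order 16: 3/3 normal; order 32: 1/1 normal.
Total normal subgroups: 8.

8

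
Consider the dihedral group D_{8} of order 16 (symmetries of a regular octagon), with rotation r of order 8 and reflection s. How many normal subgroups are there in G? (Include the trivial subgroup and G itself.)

7

G has 19 subgroups. Checking conjugation-invariance by order — order 1: 1/1 normal; order 2: 1/9 normal; order 4: 1/5 normal; order 8: 3/3 normal; order 16: 1/1 normal.
Total normal subgroups: 7.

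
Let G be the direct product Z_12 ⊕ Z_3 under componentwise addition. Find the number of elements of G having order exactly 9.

An element (a,b) has order lcm(ord(a), ord(b)); count pairs with lcm equal to 9.
Enumerating gives 0 such elements.

0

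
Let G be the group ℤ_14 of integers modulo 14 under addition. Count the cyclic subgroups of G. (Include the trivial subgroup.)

4

Each element a generates a cyclic subgroup ⟨a⟩; distinct elements may generate the same one (a cyclic group of order d has φ(d) generators).
Cyclic subgroups by order — order 1: 1; order 2: 1; order 7: 1; order 14: 1.
Total: 4.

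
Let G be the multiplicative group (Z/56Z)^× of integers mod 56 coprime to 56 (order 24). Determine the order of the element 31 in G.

Compute successive powers of 31 mod 56: 31, 9, 55, 25, 47, 1; 31^6 ≡ 1 (mod 56).
So |⟨31⟩| = 6.

6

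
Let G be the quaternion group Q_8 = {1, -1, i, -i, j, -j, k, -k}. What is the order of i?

4

Computing powers of i: the smallest k with (i)^k = e is k = 4.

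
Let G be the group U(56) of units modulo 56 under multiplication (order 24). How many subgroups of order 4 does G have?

7

|G| = 24 and 4 | 24, so subgroups of order 4 are possible by Lagrange.
The subgroups of order 4 are: {1, 13, 15, 27}; {1, 13, 29, 41}; {1, 13, 43, 55}; {1, 15, 29, 43}; … (7 in all).
So G has 7 subgroups of order 4.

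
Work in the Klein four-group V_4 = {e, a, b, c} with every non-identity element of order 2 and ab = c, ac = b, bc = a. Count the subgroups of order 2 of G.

3

|G| = 4 and 2 | 4, so subgroups of order 2 are possible by Lagrange.
The subgroups of order 2 are: {e, a}; {e, b}; {e, c}.
So G has 3 subgroups of order 2.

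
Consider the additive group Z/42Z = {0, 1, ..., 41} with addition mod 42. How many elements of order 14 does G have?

In a cyclic group of order 42, the number of elements of order d (for d | 42) is φ(d).
φ(14) = 6.

6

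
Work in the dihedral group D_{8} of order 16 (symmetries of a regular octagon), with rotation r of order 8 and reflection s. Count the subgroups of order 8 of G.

3

|G| = 16 and 8 | 16, so subgroups of order 8 are possible by Lagrange.
The subgroups of order 8 are: {e, r, r^2, r^3, r^4, r^5, r^6, r^7}; {e, r^2, r^4, r^6, s, r^2s, r^4s, r^6s}; {e, r^2, r^4, r^6, rs, r^3s, r^5s, r^7s}.
So G has 3 subgroups of order 8.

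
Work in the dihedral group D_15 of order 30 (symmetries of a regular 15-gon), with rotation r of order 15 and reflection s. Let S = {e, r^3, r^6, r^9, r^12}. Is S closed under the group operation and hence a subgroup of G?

Yes

|S| = 5 divides |G| = 30, consistent with Lagrange.
S contains the identity, every element's inverse is in S, and S is closed under ·: it is a subgroup.
In fact S = ⟨r^9⟩.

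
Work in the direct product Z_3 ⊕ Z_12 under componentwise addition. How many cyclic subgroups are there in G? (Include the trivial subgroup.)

15

A cyclic subgroup of order d is generated by each of its φ(d) elements of order d, so the cyclic subgroups of order d number (#elements of order d)/φ(d).
Cyclic subgroups by order — order 1: 1; order 2: 1; order 3: 4; order 4: 1; order 6: 4; order 12: 4.
Total: 15.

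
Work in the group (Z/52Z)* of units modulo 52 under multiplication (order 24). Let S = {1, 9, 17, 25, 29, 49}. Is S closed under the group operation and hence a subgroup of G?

Yes

|S| = 6 divides |G| = 24, consistent with Lagrange.
S contains the identity, every element's inverse is in S, and S is closed under ·: it is a subgroup.
In fact S = ⟨17⟩.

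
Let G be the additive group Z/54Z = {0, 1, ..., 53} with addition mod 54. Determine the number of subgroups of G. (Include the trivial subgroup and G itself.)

Subgroups of the cyclic group Z/54Z correspond bijectively to divisors of 54.
Divisors of 54: 1, 2, 3, 6, 9, 18, 27, 54.
So Z/54Z has 8 subgroups.

8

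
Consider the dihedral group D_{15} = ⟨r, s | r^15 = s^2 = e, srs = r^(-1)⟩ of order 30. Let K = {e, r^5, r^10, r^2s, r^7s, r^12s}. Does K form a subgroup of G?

|K| = 6 divides |G| = 30, consistent with Lagrange.
K contains the identity, every element's inverse is in K, and K is closed under ·: it is a subgroup.

Yes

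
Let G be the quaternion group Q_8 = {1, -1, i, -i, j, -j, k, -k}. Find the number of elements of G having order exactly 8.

0

No element of G has order 8 (even though 8 | 8).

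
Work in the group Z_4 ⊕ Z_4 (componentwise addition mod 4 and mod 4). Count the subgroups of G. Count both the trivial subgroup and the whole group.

|G| = 16, so by Lagrange every subgroup order divides 16. Divisors: 1, 2, 4, 8, 16.
Subgroups by order — order 1: 1; order 2: 3; order 4: 7; order 8: 3; order 16: 1.
Total: 1 + 3 + 7 + 3 + 1 = 15.

15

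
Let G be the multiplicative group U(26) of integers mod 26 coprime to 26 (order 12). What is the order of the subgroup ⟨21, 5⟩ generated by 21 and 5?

4

|⟨21⟩| = 4 and |⟨5⟩| = 4, so |H| is a multiple of lcm(4, 4) = 4 and divides |G| = 12.
Closing under the operation: H = {1, 5, 21, 25}, so |H| = 4.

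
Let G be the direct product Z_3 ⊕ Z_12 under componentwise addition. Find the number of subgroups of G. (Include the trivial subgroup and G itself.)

18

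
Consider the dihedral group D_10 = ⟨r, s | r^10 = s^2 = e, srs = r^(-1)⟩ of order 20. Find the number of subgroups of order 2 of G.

11

|G| = 20 and 2 | 20, so subgroups of order 2 are possible by Lagrange.
The subgroups of order 2 are: {e, r^2s}; {e, r^3s}; {e, r^4s}; {e, r^5}; … (11 in all).
So G has 11 subgroups of order 2.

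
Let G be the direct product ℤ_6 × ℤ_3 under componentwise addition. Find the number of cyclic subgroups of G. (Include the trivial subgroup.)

10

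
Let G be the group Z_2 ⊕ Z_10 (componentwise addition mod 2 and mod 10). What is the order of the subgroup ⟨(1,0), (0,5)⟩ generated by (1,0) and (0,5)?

4

|⟨(1,0)⟩| = 2 and |⟨(0,5)⟩| = 2, so |H| is a multiple of lcm(2, 2) = 2 and divides |G| = 20.
Closing under the operation: H = {(0,0), (0,5), (1,0), (1,5)}, so |H| = 4.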